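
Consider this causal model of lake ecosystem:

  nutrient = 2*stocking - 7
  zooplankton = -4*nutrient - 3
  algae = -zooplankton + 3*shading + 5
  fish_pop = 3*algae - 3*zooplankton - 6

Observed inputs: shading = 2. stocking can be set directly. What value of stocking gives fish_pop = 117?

Substituting into the zooplankton equation gives zooplankton = -8*stocking + 25.
This gives algae = 8*stocking - 14.
fish_pop becomes 48*stocking - 123.
Solve 48*stocking - 123 = 117: stocking = (117 + 123) / 48 = 5.

stocking = 5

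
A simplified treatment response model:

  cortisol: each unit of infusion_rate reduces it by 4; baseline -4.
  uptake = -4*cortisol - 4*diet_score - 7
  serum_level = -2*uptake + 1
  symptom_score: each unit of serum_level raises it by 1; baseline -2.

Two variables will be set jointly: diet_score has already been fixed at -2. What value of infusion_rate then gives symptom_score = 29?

With diet_score held at -2:
Substituting into the uptake equation gives uptake = 16*infusion_rate + 17.
This gives serum_level = -32*infusion_rate - 33.
Substituting into the symptom_score equation gives symptom_score = -32*infusion_rate - 35.
Solve -32*infusion_rate - 35 = 29: infusion_rate = (29 + 35) / -32 = -2.

infusion_rate = -2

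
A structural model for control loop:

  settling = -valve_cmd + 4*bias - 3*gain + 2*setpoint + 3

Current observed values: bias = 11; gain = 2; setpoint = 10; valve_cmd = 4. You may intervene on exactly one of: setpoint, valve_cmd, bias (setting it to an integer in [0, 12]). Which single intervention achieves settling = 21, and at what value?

set bias = 2

Intervening on setpoint: settling = 2*setpoint + 37. Reaching 21 requires setpoint = -8, outside [0, 12].
Intervening on valve_cmd: settling = -valve_cmd + 61. Reaching 21 requires valve_cmd = 40, outside [0, 12].
Intervening on bias: with other inputs at their observed values, settling = 4*bias + 13. Solving for 21 gives bias = 2, within [0, 12].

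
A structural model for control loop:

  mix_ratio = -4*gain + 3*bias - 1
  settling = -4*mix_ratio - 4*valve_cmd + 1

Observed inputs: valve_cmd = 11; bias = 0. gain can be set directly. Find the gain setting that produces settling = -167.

gain = -8

Substituting into the mix_ratio equation gives mix_ratio = -4*gain - 1.
Substituting into the settling equation gives settling = 16*gain - 39.
Solve 16*gain - 39 = -167: gain = (-167 + 39) / 16 = -8.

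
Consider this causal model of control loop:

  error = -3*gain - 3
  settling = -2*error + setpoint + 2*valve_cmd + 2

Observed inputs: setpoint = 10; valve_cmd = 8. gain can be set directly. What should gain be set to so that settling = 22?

gain = -2

Substituting into the settling equation gives settling = 6*gain + 34.
Solve 6*gain + 34 = 22: gain = (22 - 34) / 6 = -2.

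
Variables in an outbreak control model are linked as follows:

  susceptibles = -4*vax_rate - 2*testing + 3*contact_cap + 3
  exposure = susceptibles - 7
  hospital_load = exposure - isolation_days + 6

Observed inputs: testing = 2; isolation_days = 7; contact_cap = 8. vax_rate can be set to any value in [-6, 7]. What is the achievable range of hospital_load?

-13 to 39

Substituting into the susceptibles equation gives susceptibles = -4*vax_rate + 23.
So exposure = -4*vax_rate + 16.
Substituting into the hospital_load equation gives hospital_load = -4*vax_rate + 15.
Linear in vax_rate, so extremes are at the endpoints: vax_rate = -6 gives hospital_load = 39; vax_rate = 7 gives hospital_load = -13.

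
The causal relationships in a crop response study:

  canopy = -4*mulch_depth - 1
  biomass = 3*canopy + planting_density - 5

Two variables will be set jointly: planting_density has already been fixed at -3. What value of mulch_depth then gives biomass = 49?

With planting_density held at -3:
Substituting into the biomass equation gives biomass = -12*mulch_depth - 11.
Solve -12*mulch_depth - 11 = 49: mulch_depth = (49 + 11) / -12 = -5.

mulch_depth = -5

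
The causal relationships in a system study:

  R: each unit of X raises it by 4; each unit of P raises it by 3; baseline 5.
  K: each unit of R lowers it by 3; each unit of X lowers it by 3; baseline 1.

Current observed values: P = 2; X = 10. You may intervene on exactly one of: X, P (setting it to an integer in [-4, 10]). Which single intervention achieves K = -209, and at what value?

Intervening on X: K = -15*X - 32. Reaching -209 requires X = 59/5, not an integer.
Intervening on P: with other inputs at their observed values, K = -9*P - 164. Solving for -209 gives P = 5, within [-4, 10].

set P = 5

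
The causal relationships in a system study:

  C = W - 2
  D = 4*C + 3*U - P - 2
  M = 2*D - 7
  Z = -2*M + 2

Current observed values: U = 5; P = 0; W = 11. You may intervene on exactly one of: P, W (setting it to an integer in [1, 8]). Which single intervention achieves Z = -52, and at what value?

set W = 3

Intervening on P: Z = 4*P - 180. Reaching -52 requires P = 32, outside [1, 8].
Intervening on W: with other inputs at their observed values, Z = -16*W - 4. Solving for -52 gives W = 3, within [1, 8].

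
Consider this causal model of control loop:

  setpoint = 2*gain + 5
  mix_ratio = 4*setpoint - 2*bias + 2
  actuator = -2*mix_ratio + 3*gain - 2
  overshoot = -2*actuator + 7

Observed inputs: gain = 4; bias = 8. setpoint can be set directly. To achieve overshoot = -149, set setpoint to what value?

Intervening on setpoint fixes its value directly, overriding its dependence on gain.
Substituting into the mix_ratio equation gives mix_ratio = 4*setpoint - 14.
Substituting into the actuator equation gives actuator = -8*setpoint + 38.
Substituting into the overshoot equation gives overshoot = 16*setpoint - 69.
Solve 16*setpoint - 69 = -149: setpoint = (-149 + 69) / 16 = -5.

setpoint = -5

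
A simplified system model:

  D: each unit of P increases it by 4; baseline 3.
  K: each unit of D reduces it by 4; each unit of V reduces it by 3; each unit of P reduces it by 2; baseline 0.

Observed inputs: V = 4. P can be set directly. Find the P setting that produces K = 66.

P = -5

Substituting into the K equation gives K = -18*P - 24.
Solve -18*P - 24 = 66: P = (66 + 24) / -18 = -5.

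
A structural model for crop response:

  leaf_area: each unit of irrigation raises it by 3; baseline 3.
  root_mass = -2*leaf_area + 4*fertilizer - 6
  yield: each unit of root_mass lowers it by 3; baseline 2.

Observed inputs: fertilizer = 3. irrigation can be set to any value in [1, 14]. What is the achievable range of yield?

20 to 254

Substituting into the root_mass equation gives root_mass = -6*irrigation.
This gives yield = 18*irrigation + 2.
Linear in irrigation, so extremes are at the endpoints: irrigation = 1 gives yield = 20; irrigation = 14 gives yield = 254.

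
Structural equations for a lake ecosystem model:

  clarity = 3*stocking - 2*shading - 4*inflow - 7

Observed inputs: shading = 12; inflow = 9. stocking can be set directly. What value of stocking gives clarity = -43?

stocking = 8

Substituting into the clarity equation gives clarity = 3*stocking - 67.
Solve 3*stocking - 67 = -43: stocking = (-43 + 67) / 3 = 8.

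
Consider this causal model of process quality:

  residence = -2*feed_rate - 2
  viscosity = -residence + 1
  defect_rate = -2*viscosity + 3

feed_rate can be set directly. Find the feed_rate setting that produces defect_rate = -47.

Substituting into the viscosity equation gives viscosity = 2*feed_rate + 3.
defect_rate becomes -4*feed_rate - 3.
Solve -4*feed_rate - 3 = -47: feed_rate = (-47 + 3) / -4 = 11.

feed_rate = 11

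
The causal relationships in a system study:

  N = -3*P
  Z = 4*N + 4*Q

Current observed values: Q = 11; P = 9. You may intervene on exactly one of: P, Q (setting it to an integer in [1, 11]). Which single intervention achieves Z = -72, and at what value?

set Q = 9

Intervening on P: Z = -12*P + 44. Reaching -72 requires P = 29/3, not an integer.
Intervening on Q: with other inputs at their observed values, Z = 4*Q - 108. Solving for -72 gives Q = 9, within [1, 11].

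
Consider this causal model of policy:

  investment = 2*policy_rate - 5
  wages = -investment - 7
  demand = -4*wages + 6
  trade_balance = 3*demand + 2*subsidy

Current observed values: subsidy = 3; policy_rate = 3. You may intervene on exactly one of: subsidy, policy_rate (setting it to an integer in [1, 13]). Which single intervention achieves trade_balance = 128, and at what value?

set subsidy = 7

Intervening on subsidy: with other inputs at their observed values, trade_balance = 2*subsidy + 114. Solving for 128 gives subsidy = 7, within [1, 13].
Intervening on policy_rate: trade_balance = 24*policy_rate + 48. Reaching 128 requires policy_rate = 10/3, not an integer.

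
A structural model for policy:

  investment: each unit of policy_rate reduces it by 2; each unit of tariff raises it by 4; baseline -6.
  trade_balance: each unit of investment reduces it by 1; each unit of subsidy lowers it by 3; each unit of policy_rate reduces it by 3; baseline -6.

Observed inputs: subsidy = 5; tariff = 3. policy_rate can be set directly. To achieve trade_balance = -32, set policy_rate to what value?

Substituting into the investment equation gives investment = -2*policy_rate + 6.
Substituting into the trade_balance equation gives trade_balance = -policy_rate - 27.
Solve -policy_rate - 27 = -32: policy_rate = (-32 + 27) / -1 = 5.

policy_rate = 5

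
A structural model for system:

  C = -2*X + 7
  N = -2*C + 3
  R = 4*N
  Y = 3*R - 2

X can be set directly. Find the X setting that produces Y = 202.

Substituting into the N equation gives N = 4*X - 11.
This gives R = 16*X - 44.
This gives Y = 48*X - 134.
Solve 48*X - 134 = 202: X = (202 + 134) / 48 = 7.

X = 7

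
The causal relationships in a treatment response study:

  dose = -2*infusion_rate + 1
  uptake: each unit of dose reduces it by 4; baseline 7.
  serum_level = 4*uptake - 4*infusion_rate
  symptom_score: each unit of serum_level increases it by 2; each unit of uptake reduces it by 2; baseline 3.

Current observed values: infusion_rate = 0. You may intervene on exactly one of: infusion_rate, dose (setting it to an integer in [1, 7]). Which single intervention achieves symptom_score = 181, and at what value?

Intervening on infusion_rate: with other inputs at their observed values, symptom_score = 40*infusion_rate + 21. Solving for 181 gives infusion_rate = 4, within [1, 7].
Intervening on dose: symptom_score = -24*dose + 45. Reaching 181 requires dose = -17/3, not an integer.

set infusion_rate = 4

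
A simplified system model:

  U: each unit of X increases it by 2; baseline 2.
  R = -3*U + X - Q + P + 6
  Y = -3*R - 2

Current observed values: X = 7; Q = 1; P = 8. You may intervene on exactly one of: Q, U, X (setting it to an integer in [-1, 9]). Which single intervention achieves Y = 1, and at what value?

set U = 7

Intervening on Q: Y = 3*Q + 79. Reaching 1 requires Q = -26, outside [-1, 9].
Intervening on U: with other inputs at their observed values, Y = 9*U - 62. Solving for 1 gives U = 7, within [-1, 9].
Intervening on X: Y = 15*X - 23. Reaching 1 requires X = 8/5, not an integer.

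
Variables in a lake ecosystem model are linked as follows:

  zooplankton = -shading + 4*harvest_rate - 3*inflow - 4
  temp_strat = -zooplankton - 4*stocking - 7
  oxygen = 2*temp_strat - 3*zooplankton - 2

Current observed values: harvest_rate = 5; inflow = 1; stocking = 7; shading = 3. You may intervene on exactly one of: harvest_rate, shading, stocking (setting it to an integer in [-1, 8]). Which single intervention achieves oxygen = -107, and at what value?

Intervening on harvest_rate: oxygen = -20*harvest_rate - 22. Reaching -107 requires harvest_rate = 17/4, not an integer.
Intervening on shading: with other inputs at their observed values, oxygen = 5*shading - 137. Solving for -107 gives shading = 6, within [-1, 8].
Intervening on stocking: oxygen = -8*stocking - 66. Reaching -107 requires stocking = 41/8, not an integer.

set shading = 6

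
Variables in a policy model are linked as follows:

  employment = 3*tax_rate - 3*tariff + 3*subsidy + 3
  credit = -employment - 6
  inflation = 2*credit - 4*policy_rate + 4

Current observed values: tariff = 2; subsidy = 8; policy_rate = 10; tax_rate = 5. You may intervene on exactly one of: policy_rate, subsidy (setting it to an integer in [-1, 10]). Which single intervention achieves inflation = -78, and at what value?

Intervening on policy_rate: inflation = -4*policy_rate - 80. Reaching -78 requires policy_rate = -1/2, not an integer.
Intervening on subsidy: with other inputs at their observed values, inflation = -6*subsidy - 72. Solving for -78 gives subsidy = 1, within [-1, 10].

set subsidy = 1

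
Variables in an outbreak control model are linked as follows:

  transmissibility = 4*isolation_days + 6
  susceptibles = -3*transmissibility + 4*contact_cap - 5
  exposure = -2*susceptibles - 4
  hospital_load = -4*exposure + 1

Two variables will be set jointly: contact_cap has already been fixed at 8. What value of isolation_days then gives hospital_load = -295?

With contact_cap held at 8:
Substituting into the susceptibles equation gives susceptibles = -12*isolation_days + 9.
Substituting into the exposure equation gives exposure = 24*isolation_days - 22.
Substituting into the hospital_load equation gives hospital_load = -96*isolation_days + 89.
Solve -96*isolation_days + 89 = -295: isolation_days = (-295 - 89) / -96 = 4.

isolation_days = 4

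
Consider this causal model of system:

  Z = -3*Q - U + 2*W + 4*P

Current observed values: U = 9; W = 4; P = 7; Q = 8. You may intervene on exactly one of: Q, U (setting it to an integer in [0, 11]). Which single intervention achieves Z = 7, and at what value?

set U = 5

Intervening on Q: Z = -3*Q + 27. Reaching 7 requires Q = 20/3, not an integer.
Intervening on U: with other inputs at their observed values, Z = -U + 12. Solving for 7 gives U = 5, within [0, 11].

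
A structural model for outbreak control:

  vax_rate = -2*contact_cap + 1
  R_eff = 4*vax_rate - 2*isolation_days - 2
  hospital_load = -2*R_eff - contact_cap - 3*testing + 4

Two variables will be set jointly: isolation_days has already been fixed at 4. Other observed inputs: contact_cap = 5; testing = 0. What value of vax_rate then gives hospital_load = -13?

vax_rate = 4

With isolation_days held at 4:
Intervening on vax_rate fixes its value directly, overriding its dependence on contact_cap.
Substituting into the R_eff equation gives R_eff = 4*vax_rate - 10.
Substituting into the hospital_load equation gives hospital_load = -8*vax_rate + 19.
Solve -8*vax_rate + 19 = -13: vax_rate = (-13 - 19) / -8 = 4.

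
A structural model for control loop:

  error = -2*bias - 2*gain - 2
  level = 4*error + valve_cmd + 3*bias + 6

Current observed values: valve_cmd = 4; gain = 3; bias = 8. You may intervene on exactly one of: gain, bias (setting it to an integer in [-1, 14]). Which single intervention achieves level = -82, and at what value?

set bias = 12

Intervening on gain: level = -8*gain - 38. Reaching -82 requires gain = 11/2, not an integer.
Intervening on bias: with other inputs at their observed values, level = -5*bias - 22. Solving for -82 gives bias = 12, within [-1, 14].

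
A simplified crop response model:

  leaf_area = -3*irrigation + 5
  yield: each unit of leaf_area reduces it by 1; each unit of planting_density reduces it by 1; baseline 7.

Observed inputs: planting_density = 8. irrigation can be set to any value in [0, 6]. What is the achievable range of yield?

-6 to 12

Substituting into the yield equation gives yield = 3*irrigation - 6.
Linear in irrigation, so extremes are at the endpoints: irrigation = 0 gives yield = -6; irrigation = 6 gives yield = 12.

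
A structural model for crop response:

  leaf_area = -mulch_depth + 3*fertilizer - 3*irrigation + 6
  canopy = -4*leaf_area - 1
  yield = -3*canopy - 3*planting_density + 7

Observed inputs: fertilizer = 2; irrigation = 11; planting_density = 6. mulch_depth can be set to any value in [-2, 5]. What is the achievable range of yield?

-320 to -236

Substituting into the leaf_area equation gives leaf_area = -mulch_depth - 21.
Substituting into the canopy equation gives canopy = 4*mulch_depth + 83.
Substituting into the yield equation gives yield = -12*mulch_depth - 260.
Linear in mulch_depth, so extremes are at the endpoints: mulch_depth = -2 gives yield = -236; mulch_depth = 5 gives yield = -320.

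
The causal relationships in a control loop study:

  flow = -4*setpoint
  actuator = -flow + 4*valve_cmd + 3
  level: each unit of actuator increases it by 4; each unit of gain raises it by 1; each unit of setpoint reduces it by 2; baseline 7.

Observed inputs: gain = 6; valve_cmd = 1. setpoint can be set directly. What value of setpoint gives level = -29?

setpoint = -5

Substituting into the actuator equation gives actuator = 4*setpoint + 7.
Substituting into the level equation gives level = 14*setpoint + 41.
Solve 14*setpoint + 41 = -29: setpoint = (-29 - 41) / 14 = -5.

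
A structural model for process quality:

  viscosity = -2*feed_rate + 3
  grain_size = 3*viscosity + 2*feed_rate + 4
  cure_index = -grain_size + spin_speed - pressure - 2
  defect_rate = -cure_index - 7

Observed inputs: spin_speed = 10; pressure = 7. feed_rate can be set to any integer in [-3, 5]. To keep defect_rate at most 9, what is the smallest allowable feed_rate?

Substituting into the grain_size equation gives grain_size = -4*feed_rate + 13.
cure_index becomes 4*feed_rate - 12.
Substituting into the defect_rate equation gives defect_rate = -4*feed_rate + 5.
Require -4*feed_rate + 5 ≤ 9, so feed_rate ≥ -1.
The smallest integer in [-3, 5] satisfying this is -1.

feed_rate = -1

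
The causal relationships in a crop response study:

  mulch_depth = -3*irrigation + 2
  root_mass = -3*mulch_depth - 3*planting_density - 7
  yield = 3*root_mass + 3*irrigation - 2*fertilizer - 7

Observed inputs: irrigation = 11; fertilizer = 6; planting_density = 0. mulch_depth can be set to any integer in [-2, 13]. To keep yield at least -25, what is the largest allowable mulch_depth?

Intervening on mulch_depth fixes its value directly, overriding its dependence on irrigation.
Substituting into the root_mass equation gives root_mass = -3*mulch_depth - 7.
Substituting into the yield equation gives yield = -9*mulch_depth - 7.
Require -9*mulch_depth - 7 ≥ -25, so mulch_depth ≤ 2.
The largest integer in [-2, 13] satisfying this is 2.

mulch_depth = 2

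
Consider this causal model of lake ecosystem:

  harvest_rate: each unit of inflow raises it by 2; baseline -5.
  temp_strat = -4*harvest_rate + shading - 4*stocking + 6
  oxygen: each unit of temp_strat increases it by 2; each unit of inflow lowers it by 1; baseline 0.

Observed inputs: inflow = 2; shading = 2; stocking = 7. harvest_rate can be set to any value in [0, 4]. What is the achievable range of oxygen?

Intervening on harvest_rate fixes its value directly, overriding its dependence on inflow.
Substituting into the temp_strat equation gives temp_strat = -4*harvest_rate - 20.
Substituting into the oxygen equation gives oxygen = -8*harvest_rate - 42.
Linear in harvest_rate, so extremes are at the endpoints: harvest_rate = 0 gives oxygen = -42; harvest_rate = 4 gives oxygen = -74.

-74 to -42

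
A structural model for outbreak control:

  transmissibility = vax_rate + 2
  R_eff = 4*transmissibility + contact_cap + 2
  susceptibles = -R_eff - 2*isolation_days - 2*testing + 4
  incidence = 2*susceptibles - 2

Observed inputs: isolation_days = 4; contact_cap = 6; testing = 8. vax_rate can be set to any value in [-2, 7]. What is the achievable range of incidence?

-130 to -58

Substituting into the R_eff equation gives R_eff = 4*vax_rate + 16.
So susceptibles = -4*vax_rate - 36.
So incidence = -8*vax_rate - 74.
Linear in vax_rate, so extremes are at the endpoints: vax_rate = -2 gives incidence = -58; vax_rate = 7 gives incidence = -130.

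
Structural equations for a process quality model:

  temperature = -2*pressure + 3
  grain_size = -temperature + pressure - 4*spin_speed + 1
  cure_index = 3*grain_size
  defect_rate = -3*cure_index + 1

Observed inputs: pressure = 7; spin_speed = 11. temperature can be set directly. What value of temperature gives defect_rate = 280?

temperature = -5

Intervening on temperature fixes its value directly, overriding its dependence on pressure.
Substituting into the grain_size equation gives grain_size = -temperature - 36.
cure_index becomes -3*temperature - 108.
Substituting into the defect_rate equation gives defect_rate = 9*temperature + 325.
Solve 9*temperature + 325 = 280: temperature = (280 - 325) / 9 = -5.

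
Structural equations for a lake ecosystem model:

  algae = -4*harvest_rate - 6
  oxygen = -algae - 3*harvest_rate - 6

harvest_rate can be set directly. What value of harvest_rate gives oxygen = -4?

harvest_rate = -4

Substituting into the oxygen equation gives oxygen = harvest_rate.
Solve harvest_rate = -4: harvest_rate = -4 / 1 = -4.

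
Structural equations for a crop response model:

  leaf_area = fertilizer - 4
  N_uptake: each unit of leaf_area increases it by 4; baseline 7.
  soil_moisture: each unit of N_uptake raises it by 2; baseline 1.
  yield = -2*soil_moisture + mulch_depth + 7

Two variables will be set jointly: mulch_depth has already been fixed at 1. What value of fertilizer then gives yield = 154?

fertilizer = -7

With mulch_depth held at 1:
Substituting into the N_uptake equation gives N_uptake = 4*fertilizer - 9.
soil_moisture becomes 8*fertilizer - 17.
yield becomes -16*fertilizer + 42.
Solve -16*fertilizer + 42 = 154: fertilizer = (154 - 42) / -16 = -7.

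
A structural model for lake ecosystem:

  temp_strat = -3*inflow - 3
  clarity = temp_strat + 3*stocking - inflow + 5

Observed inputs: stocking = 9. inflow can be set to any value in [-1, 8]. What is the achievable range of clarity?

Substituting into the clarity equation gives clarity = -4*inflow + 29.
Linear in inflow, so extremes are at the endpoints: inflow = -1 gives clarity = 33; inflow = 8 gives clarity = -3.

-3 to 33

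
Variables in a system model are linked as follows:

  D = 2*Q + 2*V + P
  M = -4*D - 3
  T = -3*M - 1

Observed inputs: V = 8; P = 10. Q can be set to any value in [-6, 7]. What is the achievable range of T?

Substituting into the D equation gives D = 2*Q + 26.
Substituting into the M equation gives M = -8*Q - 107.
T becomes 24*Q + 320.
Linear in Q, so extremes are at the endpoints: Q = -6 gives T = 176; Q = 7 gives T = 488.

176 to 488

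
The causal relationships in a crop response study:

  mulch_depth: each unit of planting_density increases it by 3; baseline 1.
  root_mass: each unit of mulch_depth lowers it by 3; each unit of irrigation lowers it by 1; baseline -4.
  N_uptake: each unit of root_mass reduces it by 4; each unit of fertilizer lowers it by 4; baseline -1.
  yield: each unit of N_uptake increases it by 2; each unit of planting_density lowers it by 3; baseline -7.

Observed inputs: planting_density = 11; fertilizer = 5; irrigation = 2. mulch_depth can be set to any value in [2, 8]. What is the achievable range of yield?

14 to 158

Intervening on mulch_depth fixes its value directly, overriding its dependence on planting_density.
Substituting into the root_mass equation gives root_mass = -3*mulch_depth - 6.
This gives N_uptake = 12*mulch_depth + 3.
This gives yield = 24*mulch_depth - 34.
Linear in mulch_depth, so extremes are at the endpoints: mulch_depth = 2 gives yield = 14; mulch_depth = 8 gives yield = 158.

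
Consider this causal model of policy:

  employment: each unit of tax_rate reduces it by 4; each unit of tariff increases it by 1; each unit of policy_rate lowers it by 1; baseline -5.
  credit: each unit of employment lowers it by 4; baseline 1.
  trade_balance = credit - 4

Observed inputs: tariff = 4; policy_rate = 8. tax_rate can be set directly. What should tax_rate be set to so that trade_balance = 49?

tax_rate = 1

Substituting into the employment equation gives employment = -4*tax_rate - 9.
Substituting into the credit equation gives credit = 16*tax_rate + 37.
This gives trade_balance = 16*tax_rate + 33.
Solve 16*tax_rate + 33 = 49: tax_rate = (49 - 33) / 16 = 1.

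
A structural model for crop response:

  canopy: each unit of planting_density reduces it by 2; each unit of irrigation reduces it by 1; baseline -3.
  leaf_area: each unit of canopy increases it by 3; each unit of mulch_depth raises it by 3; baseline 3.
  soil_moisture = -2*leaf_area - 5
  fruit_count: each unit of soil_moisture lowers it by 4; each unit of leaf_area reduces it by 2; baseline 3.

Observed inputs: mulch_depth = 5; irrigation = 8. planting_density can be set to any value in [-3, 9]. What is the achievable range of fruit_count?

Substituting into the canopy equation gives canopy = -2*planting_density - 11.
So leaf_area = -6*planting_density - 15.
soil_moisture becomes 12*planting_density + 25.
Substituting into the fruit_count equation gives fruit_count = -36*planting_density - 67.
Linear in planting_density, so extremes are at the endpoints: planting_density = -3 gives fruit_count = 41; planting_density = 9 gives fruit_count = -391.

-391 to 41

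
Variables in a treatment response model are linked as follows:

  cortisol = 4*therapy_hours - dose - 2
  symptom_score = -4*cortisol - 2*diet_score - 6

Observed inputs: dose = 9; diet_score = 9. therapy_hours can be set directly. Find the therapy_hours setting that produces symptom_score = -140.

therapy_hours = 10

Substituting into the cortisol equation gives cortisol = 4*therapy_hours - 11.
Substituting into the symptom_score equation gives symptom_score = -16*therapy_hours + 20.
Solve -16*therapy_hours + 20 = -140: therapy_hours = (-140 - 20) / -16 = 10.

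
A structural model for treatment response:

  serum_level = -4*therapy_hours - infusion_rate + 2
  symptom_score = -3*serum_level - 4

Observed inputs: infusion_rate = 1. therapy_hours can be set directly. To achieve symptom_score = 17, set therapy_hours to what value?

therapy_hours = 2

Substituting into the serum_level equation gives serum_level = -4*therapy_hours + 1.
Substituting into the symptom_score equation gives symptom_score = 12*therapy_hours - 7.
Solve 12*therapy_hours - 7 = 17: therapy_hours = (17 + 7) / 12 = 2.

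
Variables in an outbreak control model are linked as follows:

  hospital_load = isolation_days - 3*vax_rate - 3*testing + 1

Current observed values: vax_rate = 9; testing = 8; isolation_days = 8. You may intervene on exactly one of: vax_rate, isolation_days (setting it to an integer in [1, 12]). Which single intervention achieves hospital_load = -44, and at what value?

Intervening on vax_rate: hospital_load = -3*vax_rate - 15. Reaching -44 requires vax_rate = 29/3, not an integer.
Intervening on isolation_days: with other inputs at their observed values, hospital_load = isolation_days - 50. Solving for -44 gives isolation_days = 6, within [1, 12].

set isolation_days = 6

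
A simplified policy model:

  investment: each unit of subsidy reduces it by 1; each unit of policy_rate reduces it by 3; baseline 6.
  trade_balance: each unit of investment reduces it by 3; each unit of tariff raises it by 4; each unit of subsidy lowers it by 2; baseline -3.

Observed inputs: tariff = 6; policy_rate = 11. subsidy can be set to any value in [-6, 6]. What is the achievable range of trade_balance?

Substituting into the investment equation gives investment = -subsidy - 27.
Substituting into the trade_balance equation gives trade_balance = subsidy + 102.
Linear in subsidy, so extremes are at the endpoints: subsidy = -6 gives trade_balance = 96; subsidy = 6 gives trade_balance = 108.

96 to 108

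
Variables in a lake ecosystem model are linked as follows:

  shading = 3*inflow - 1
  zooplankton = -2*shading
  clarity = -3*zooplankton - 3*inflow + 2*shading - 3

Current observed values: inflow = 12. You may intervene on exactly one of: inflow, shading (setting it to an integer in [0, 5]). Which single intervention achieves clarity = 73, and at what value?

Intervening on inflow: with other inputs at their observed values, clarity = 21*inflow - 11. Solving for 73 gives inflow = 4, within [0, 5].
Intervening on shading: clarity = 8*shading - 39. Reaching 73 requires shading = 14, outside [0, 5].

set inflow = 4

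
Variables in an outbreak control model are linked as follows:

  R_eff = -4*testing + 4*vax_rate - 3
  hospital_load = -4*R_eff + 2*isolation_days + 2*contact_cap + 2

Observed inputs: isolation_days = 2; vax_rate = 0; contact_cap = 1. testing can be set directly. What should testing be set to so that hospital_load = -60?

testing = -5

Substituting into the R_eff equation gives R_eff = -4*testing - 3.
hospital_load becomes 16*testing + 20.
Solve 16*testing + 20 = -60: testing = (-60 - 20) / 16 = -5.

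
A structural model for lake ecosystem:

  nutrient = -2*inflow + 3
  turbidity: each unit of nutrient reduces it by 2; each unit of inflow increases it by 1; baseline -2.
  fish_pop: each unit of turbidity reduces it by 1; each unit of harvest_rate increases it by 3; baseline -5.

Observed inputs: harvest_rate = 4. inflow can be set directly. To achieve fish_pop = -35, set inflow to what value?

Substituting into the turbidity equation gives turbidity = 5*inflow - 8.
Substituting into the fish_pop equation gives fish_pop = -5*inflow + 15.
Solve -5*inflow + 15 = -35: inflow = (-35 - 15) / -5 = 10.

inflow = 10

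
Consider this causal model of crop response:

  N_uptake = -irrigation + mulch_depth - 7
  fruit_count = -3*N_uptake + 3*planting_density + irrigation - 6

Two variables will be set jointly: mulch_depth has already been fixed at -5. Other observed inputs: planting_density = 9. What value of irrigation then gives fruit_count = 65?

irrigation = 2

With mulch_depth held at -5:
Substituting into the N_uptake equation gives N_uptake = -irrigation - 12.
This gives fruit_count = 4*irrigation + 57.
Solve 4*irrigation + 57 = 65: irrigation = (65 - 57) / 4 = 2.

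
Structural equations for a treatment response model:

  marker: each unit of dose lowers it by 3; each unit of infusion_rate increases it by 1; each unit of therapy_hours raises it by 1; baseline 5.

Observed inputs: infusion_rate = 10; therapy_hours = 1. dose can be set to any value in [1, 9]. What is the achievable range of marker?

Substituting into the marker equation gives marker = -3*dose + 16.
Linear in dose, so extremes are at the endpoints: dose = 1 gives marker = 13; dose = 9 gives marker = -11.

-11 to 13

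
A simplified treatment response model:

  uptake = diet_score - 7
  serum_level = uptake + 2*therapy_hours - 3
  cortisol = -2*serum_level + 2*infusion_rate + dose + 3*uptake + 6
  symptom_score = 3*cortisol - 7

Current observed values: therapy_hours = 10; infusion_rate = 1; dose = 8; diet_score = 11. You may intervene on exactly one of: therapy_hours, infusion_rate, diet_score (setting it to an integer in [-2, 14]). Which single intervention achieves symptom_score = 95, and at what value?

set therapy_hours = -2

Intervening on therapy_hours: with other inputs at their observed values, symptom_score = -12*therapy_hours + 71. Solving for 95 gives therapy_hours = -2, within [-2, 14].
Intervening on infusion_rate: symptom_score = 6*infusion_rate - 55. Reaching 95 requires infusion_rate = 25, outside [-2, 14].
Intervening on diet_score: symptom_score = 3*diet_score - 82. Reaching 95 requires diet_score = 59, outside [-2, 14].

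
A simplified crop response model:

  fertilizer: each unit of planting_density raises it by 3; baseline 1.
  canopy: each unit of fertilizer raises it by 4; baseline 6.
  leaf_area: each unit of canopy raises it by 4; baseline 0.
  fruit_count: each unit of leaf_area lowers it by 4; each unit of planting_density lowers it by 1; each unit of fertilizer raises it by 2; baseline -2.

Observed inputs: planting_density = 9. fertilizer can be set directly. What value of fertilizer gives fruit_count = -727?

Intervening on fertilizer fixes its value directly, overriding its dependence on planting_density.
Substituting into the leaf_area equation gives leaf_area = 16*fertilizer + 24.
So fruit_count = -62*fertilizer - 107.
Solve -62*fertilizer - 107 = -727: fertilizer = (-727 + 107) / -62 = 10.

fertilizer = 10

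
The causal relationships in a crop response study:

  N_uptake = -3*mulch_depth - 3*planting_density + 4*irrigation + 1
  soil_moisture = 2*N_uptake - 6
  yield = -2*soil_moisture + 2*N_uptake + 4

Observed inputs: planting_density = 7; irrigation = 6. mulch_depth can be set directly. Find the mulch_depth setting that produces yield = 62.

Substituting into the N_uptake equation gives N_uptake = -3*mulch_depth + 4.
Substituting into the soil_moisture equation gives soil_moisture = -6*mulch_depth + 2.
Substituting into the yield equation gives yield = 6*mulch_depth + 8.
Solve 6*mulch_depth + 8 = 62: mulch_depth = (62 - 8) / 6 = 9.

mulch_depth = 9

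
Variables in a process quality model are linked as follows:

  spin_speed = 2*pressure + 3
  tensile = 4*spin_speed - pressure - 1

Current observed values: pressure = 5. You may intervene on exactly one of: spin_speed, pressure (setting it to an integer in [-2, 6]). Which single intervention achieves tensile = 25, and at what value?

set pressure = 2

Intervening on spin_speed: tensile = 4*spin_speed - 6. Reaching 25 requires spin_speed = 31/4, not an integer.
Intervening on pressure: with other inputs at their observed values, tensile = 7*pressure + 11. Solving for 25 gives pressure = 2, within [-2, 6].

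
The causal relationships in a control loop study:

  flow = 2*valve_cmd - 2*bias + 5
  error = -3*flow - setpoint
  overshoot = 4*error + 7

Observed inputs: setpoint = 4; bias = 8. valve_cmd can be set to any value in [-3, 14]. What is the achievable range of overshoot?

Substituting into the flow equation gives flow = 2*valve_cmd - 11.
This gives error = -6*valve_cmd + 29.
So overshoot = -24*valve_cmd + 123.
Linear in valve_cmd, so extremes are at the endpoints: valve_cmd = -3 gives overshoot = 195; valve_cmd = 14 gives overshoot = -213.

-213 to 195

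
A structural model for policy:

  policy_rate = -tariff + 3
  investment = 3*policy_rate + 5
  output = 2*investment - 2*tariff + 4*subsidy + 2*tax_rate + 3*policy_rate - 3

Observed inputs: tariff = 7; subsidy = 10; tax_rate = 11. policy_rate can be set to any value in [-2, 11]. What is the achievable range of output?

Intervening on policy_rate fixes its value directly, overriding its dependence on tariff.
Substituting into the output equation gives output = 9*policy_rate + 55.
Linear in policy_rate, so extremes are at the endpoints: policy_rate = -2 gives output = 37; policy_rate = 11 gives output = 154.

37 to 154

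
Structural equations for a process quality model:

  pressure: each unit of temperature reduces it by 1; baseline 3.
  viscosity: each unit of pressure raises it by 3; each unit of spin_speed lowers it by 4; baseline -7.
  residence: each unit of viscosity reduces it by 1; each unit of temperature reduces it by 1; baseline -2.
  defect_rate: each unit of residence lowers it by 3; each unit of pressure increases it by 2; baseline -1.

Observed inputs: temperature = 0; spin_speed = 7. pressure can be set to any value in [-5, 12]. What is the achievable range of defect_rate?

-155 to 32

Intervening on pressure fixes its value directly, overriding its dependence on temperature.
Substituting into the viscosity equation gives viscosity = 3*pressure - 35.
Substituting into the residence equation gives residence = -3*pressure + 33.
So defect_rate = 11*pressure - 100.
Linear in pressure, so extremes are at the endpoints: pressure = -5 gives defect_rate = -155; pressure = 12 gives defect_rate = 32.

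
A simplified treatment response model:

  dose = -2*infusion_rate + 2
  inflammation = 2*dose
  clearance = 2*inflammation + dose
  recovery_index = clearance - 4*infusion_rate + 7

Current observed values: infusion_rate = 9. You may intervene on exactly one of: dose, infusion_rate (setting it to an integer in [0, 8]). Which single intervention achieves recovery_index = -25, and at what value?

set infusion_rate = 3

Intervening on dose: recovery_index = 5*dose - 29. Reaching -25 requires dose = 4/5, not an integer.
Intervening on infusion_rate: with other inputs at their observed values, recovery_index = -14*infusion_rate + 17. Solving for -25 gives infusion_rate = 3, within [0, 8].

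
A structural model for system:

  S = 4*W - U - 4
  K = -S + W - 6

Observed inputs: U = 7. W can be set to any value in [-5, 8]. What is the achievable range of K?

Substituting into the S equation gives S = 4*W - 11.
Substituting into the K equation gives K = -3*W + 5.
Linear in W, so extremes are at the endpoints: W = -5 gives K = 20; W = 8 gives K = -19.

-19 to 20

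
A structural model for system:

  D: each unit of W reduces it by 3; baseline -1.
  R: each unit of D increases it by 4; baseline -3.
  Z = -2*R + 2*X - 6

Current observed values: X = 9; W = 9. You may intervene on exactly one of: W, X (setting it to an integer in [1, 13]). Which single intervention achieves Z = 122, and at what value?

set W = 4

Intervening on W: with other inputs at their observed values, Z = 24*W + 26. Solving for 122 gives W = 4, within [1, 13].
Intervening on X: Z = 2*X + 224. Reaching 122 requires X = -51, outside [1, 13].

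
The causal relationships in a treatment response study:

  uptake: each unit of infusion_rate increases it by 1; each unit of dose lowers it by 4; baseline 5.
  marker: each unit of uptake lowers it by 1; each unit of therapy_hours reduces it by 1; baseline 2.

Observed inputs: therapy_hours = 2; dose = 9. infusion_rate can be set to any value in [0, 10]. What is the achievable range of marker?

21 to 31

Substituting into the uptake equation gives uptake = infusion_rate - 31.
So marker = -infusion_rate + 31.
Linear in infusion_rate, so extremes are at the endpoints: infusion_rate = 0 gives marker = 31; infusion_rate = 10 gives marker = 21.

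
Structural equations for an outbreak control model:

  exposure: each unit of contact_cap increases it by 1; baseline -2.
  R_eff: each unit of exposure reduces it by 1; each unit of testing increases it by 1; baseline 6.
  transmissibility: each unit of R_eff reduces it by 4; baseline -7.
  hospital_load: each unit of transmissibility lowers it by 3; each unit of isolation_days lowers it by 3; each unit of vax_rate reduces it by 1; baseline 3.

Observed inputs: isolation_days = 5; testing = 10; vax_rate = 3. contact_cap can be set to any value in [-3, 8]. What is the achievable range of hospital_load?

Substituting into the R_eff equation gives R_eff = -contact_cap + 18.
Substituting into the transmissibility equation gives transmissibility = 4*contact_cap - 79.
hospital_load becomes -12*contact_cap + 222.
Linear in contact_cap, so extremes are at the endpoints: contact_cap = -3 gives hospital_load = 258; contact_cap = 8 gives hospital_load = 126.

126 to 258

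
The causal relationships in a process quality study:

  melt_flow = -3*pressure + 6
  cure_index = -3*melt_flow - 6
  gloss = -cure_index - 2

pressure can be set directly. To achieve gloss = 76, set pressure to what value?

Substituting into the cure_index equation gives cure_index = 9*pressure - 24.
Substituting into the gloss equation gives gloss = -9*pressure + 22.
Solve -9*pressure + 22 = 76: pressure = (76 - 22) / -9 = -6.

pressure = -6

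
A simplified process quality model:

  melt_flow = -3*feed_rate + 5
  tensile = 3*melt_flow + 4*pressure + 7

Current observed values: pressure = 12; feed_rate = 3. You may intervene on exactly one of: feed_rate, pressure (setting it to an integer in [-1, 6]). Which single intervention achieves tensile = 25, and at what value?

Intervening on feed_rate: with other inputs at their observed values, tensile = -9*feed_rate + 70. Solving for 25 gives feed_rate = 5, within [-1, 6].
Intervening on pressure: tensile = 4*pressure - 5. Reaching 25 requires pressure = 15/2, not an integer.

set feed_rate = 5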